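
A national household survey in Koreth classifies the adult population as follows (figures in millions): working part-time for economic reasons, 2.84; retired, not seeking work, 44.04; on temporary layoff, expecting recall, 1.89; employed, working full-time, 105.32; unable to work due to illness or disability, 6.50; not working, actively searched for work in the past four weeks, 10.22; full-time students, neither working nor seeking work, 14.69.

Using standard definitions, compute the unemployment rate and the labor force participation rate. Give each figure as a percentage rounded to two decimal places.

Employed = 2.84 + 105.32 = 108.16 million (anyone who worked, including part-time for economic reasons, counts as employed).
Unemployed = 1.89 + 10.22 = 12.11 million (jobless and actively searching, or on temporary layoff).
Labor force = 108.16 + 12.11 = 120.27 million.
Not in labor force = 44.04 + 6.50 + 14.69 = 65.23 million (those not working and not actively searching are outside the labor force).
Civilian working-age population = 120.27 + 65.23 = 185.50 million.
Unemployment rate = 12.11 / 120.27 = 10.07%.
Labor force participation rate = 120.27 / 185.50 = 64.84%.

Unemployment rate ≈ 10.07%; labor force participation rate ≈ 64.84%.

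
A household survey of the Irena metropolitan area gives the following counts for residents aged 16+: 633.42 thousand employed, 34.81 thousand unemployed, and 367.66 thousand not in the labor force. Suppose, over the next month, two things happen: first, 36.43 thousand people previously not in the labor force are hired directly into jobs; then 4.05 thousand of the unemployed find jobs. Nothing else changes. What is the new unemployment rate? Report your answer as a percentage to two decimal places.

Initially, labor force = 633.42 + 34.81 = 668.23 thousand, so u = 34.81/668.23 = 5.21%.
After the first change, employed and labor force both rise by 36.43; unemployed unchanged → E = 669.85, U = 34.81, labor force = 704.66 thousand.
After the second change, unemployed falls and employed rises by 4.05; labor force unchanged → E = 673.90, U = 30.76, labor force = 704.66 thousand.
New unemployment rate = 30.76 / 704.66 = 4.37%.

New unemployment rate ≈ 4.37%.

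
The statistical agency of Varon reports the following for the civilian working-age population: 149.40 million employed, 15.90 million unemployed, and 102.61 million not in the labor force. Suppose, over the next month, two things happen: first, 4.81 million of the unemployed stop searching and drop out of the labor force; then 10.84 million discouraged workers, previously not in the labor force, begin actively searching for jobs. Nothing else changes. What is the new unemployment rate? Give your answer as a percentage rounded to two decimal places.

Initially, labor force = 149.40 + 15.90 = 165.30 million, so u = 15.90/165.30 = 9.62%.
After the first change, unemployed and labor force both fall by 4.81 → E = 149.40, U = 11.09, labor force = 160.49 million.
After the second change, unemployed and labor force both rise by 10.84 → E = 149.40, U = 21.93, labor force = 171.33 million.
New unemployment rate = 21.93 / 171.33 = 12.80%.

New unemployment rate ≈ 12.80%.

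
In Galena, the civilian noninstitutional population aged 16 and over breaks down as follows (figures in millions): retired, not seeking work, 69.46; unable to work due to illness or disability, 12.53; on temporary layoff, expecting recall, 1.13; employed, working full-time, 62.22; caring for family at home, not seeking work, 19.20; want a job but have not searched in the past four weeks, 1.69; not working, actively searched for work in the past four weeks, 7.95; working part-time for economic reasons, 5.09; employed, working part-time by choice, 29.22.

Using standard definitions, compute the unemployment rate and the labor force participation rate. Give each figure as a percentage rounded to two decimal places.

Unemployment rate ≈ 8.60%; labor force participation rate ≈ 50.65%.

Employed = 62.22 + 5.09 + 29.22 = 96.53 million (anyone who worked, including part-time for economic reasons, counts as employed).
Unemployed = 1.13 + 7.95 = 9.08 million (jobless and actively searching, or on temporary layoff).
Labor force = 96.53 + 9.08 = 105.61 million.
Not in labor force = 69.46 + 12.53 + 19.20 + 1.69 = 102.88 million (those not working and not actively searching are outside the labor force — including those who want a job but have given up searching).
Civilian working-age population = 105.61 + 102.88 = 208.49 million.
Unemployment rate = 9.08 / 105.61 = 8.60%.
Labor force participation rate = 105.61 / 208.49 = 50.65%.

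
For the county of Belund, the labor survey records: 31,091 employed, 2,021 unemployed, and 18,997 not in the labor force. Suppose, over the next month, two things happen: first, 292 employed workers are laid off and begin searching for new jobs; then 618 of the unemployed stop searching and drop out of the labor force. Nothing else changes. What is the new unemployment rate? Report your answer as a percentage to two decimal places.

New unemployment rate ≈ 5.22%.

Initially, labor force = 31,091 + 2,021 = 33,112, so u = 2,021/33,112 = 6.10%.
After the first change, employed falls and unemployed rises by 292; labor force unchanged → E = 30,799, U = 2,313, labor force = 33,112.
After the second change, unemployed and labor force both fall by 618 → E = 30,799, U = 1,695, labor force = 32,494.
New unemployment rate = 1,695 / 32,494 = 5.22%.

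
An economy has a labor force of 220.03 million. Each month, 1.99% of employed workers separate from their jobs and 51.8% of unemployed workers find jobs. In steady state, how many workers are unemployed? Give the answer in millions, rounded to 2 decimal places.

Steady-state unemployment rate u* = s/(s+f) = 1.99/(1.99+51.8) = 0.036996.
Unemployed = u* × labor force = 0.036996 × 220.03 ≈ 8.14 million.

About 8.14 million are unemployed in steady state.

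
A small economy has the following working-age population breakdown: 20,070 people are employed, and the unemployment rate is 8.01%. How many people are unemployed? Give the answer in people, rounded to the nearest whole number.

Let U be the number unemployed. The labor force is E + U, and U/(E+U) = 0.0801.
So U = 0.0801 × 20,070 / (1 − 0.0801) = 1607.61 / 0.9199 ≈ 1,748.

About 1,748 are unemployed.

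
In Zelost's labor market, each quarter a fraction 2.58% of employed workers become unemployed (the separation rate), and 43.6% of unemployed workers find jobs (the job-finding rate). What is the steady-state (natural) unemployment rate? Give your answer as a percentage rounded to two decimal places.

Steady-state unemployment rate ≈ 5.59%.

At steady state the flows balance: s·E = f·U, so U/(E+U) = s/(s+f).
u* = 2.58 / (2.58 + 43.6) = 2.58 / 46.18 = 5.59%.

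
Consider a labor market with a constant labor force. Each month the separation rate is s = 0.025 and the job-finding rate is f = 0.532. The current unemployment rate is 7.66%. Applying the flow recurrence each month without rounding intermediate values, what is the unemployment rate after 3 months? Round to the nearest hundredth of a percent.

With a fixed labor force, u_{t+1} = u_t + s·(1−u_t) − f·u_t = u_t·(1−s−f) + s.
Here 1−s−f = 0.443 and s = 0.025.
u_1 = 0.076600 × 0.443 + 0.025 = 0.058934.
u_2 = 0.058934 × 0.443 + 0.025 = 0.051108.
u_3 = 0.051108 × 0.443 + 0.025 = 0.047641.

Unemployment rate after three months ≈ 4.76%.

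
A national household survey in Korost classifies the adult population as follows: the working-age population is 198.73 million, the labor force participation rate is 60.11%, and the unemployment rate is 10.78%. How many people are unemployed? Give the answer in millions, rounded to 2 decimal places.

About 12.88 million are unemployed.

Labor force = 0.6011 × 198.73 = 119.46 million.
Unemployed = 0.1078 × 119.46 ≈ 12.88 million.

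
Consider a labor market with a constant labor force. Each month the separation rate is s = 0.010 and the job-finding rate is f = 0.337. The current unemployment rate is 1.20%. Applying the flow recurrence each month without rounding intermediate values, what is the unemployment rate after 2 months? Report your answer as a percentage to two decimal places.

Unemployment rate after two months ≈ 2.16%.

With a fixed labor force, u_{t+1} = u_t + s·(1−u_t) − f·u_t = u_t·(1−s−f) + s.
Here 1−s−f = 0.653 and s = 0.010.
u_1 = 0.012000 × 0.653 + 0.010 = 0.017836.
u_2 = 0.017836 × 0.653 + 0.010 = 0.021647.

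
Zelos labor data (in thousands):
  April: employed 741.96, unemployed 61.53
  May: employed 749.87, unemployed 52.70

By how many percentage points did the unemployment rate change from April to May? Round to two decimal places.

The unemployment rate changed by −1.09 percentage points.

April: labor force = 741.96 + 61.53 = 803.49; u = 61.53/803.49 = 7.66%.
May: labor force = 749.87 + 52.70 = 802.57; u = 52.70/802.57 = 6.57%.
Change = 6.57% − 7.66% = −1.09 pp.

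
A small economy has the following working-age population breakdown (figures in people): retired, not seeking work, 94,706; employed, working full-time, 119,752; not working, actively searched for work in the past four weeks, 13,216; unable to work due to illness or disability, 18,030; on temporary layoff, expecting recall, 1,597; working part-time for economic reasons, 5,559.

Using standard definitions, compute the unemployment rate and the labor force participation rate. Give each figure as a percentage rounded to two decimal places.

Unemployment rate ≈ 10.57%; labor force participation rate ≈ 55.42%.

Employed = 119,752 + 5,559 = 125,311 (anyone who worked, including part-time for economic reasons, counts as employed).
Unemployed = 13,216 + 1,597 = 14,813 (jobless and actively searching, or on temporary layoff).
Labor force = 125,311 + 14,813 = 140,124.
Not in labor force = 94,706 + 18,030 = 112,736 (those not working and not actively searching are outside the labor force).
Civilian working-age population = 140,124 + 112,736 = 252,860.
Unemployment rate = 14,813 / 140,124 = 10.57%.
Labor force participation rate = 140,124 / 252,860 = 55.42%.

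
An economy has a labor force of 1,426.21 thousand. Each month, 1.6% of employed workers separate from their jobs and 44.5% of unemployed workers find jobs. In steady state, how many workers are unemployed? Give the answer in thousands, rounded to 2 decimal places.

Steady-state unemployment rate u* = s/(s+f) = 1.6/(1.6+44.5) = 0.034707.
Unemployed = u* × labor force = 0.034707 × 1,426.21 ≈ 49.50 thousand.

About 49.50 thousand are unemployed in steady state.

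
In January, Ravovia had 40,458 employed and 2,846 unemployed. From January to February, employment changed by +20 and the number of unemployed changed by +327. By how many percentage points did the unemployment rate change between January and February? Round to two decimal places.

The unemployment rate changed by +0.70 percentage points.

January: labor force = 40,458 + 2,846 = 43,304; u = 2,846/43,304 = 6.57%.
February: labor force = 40,478 + 3,173 = 43,651; u = 3,173/43,651 = 7.27%.
Change = 7.27% − 6.57% = +0.70 pp.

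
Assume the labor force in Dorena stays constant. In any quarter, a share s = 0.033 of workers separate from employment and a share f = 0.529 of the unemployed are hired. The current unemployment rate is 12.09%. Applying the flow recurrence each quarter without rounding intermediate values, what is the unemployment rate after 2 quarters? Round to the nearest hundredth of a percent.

With a fixed labor force, u_{t+1} = u_t + s·(1−u_t) − f·u_t = u_t·(1−s−f) + s.
Here 1−s−f = 0.438 and s = 0.033.
u_1 = 0.120900 × 0.438 + 0.033 = 0.085954.
u_2 = 0.085954 × 0.438 + 0.033 = 0.070648.

Unemployment rate after two quarters ≈ 7.06%.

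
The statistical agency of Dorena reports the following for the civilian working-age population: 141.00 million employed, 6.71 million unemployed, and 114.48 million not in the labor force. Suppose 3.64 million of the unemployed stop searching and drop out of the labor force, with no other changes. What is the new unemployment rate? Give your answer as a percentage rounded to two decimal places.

Initially, labor force = 141.00 + 6.71 = 147.71 million, so u = 6.71/147.71 = 4.54%.
After the change, unemployed and labor force both fall by 3.64 → E = 141.00, U = 3.07, labor force = 144.07 million.
New unemployment rate = 3.07 / 144.07 = 2.13%.

New unemployment rate ≈ 2.13%.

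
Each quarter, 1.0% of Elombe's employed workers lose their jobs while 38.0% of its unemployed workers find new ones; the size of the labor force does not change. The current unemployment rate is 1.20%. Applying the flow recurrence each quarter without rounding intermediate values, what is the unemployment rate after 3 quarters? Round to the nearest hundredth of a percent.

With a fixed labor force, u_{t+1} = u_t + s·(1−u_t) − f·u_t = u_t·(1−s−f) + s.
Here 1−s−f = 0.610 and s = 0.010.
u_1 = 0.012000 × 0.610 + 0.010 = 0.017320.
u_2 = 0.017320 × 0.610 + 0.010 = 0.020565.
u_3 = 0.020565 × 0.610 + 0.010 = 0.022545.

Unemployment rate after three quarters ≈ 2.25%.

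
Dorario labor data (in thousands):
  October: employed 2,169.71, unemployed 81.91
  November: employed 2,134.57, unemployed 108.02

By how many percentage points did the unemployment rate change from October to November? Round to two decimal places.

The unemployment rate changed by +1.18 percentage points.

October: labor force = 2,169.71 + 81.91 = 2,251.62; u = 81.91/2,251.62 = 3.64%.
November: labor force = 2,134.57 + 108.02 = 2,242.59; u = 108.02/2,242.59 = 4.82%.
Change = 4.82% − 3.64% = +1.18 pp.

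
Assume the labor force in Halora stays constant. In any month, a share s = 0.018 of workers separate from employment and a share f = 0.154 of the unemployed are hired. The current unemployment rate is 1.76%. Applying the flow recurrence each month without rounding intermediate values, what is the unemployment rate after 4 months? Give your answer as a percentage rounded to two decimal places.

Unemployment rate after four months ≈ 6.37%.

With a fixed labor force, u_{t+1} = u_t + s·(1−u_t) − f·u_t = u_t·(1−s−f) + s.
Here 1−s−f = 0.828 and s = 0.018.
u_1 = 0.017600 × 0.828 + 0.018 = 0.032573.
u_2 = 0.032573 × 0.828 + 0.018 = 0.044970.
u_3 = 0.044970 × 0.828 + 0.018 = 0.055235.
u_4 = 0.055235 × 0.828 + 0.018 = 0.063735.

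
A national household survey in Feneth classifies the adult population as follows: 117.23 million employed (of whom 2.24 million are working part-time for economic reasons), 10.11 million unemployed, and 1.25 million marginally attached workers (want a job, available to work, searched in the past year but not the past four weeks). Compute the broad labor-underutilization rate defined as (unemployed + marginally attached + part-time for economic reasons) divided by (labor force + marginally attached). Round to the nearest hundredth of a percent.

Labor force = 117.23 + 10.11 = 127.34 million.
Numerator = 10.11 + 1.25 + 2.24 = 13.60 million.
Denominator = 127.34 + 1.25 = 128.59 million.
Broad rate = 13.60 / 128.59 = 10.58%.

Broad underutilization rate ≈ 10.58%.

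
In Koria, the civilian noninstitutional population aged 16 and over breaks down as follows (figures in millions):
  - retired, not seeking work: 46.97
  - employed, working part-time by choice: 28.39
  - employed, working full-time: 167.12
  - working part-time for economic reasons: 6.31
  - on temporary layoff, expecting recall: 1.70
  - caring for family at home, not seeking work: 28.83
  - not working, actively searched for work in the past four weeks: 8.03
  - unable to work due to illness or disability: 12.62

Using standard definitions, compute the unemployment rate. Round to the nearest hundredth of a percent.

Unemployment rate ≈ 4.60%.

Employed = 28.39 + 167.12 + 6.31 = 201.82 million (anyone who worked, including part-time for economic reasons, counts as employed).
Unemployed = 1.70 + 8.03 = 9.73 million (jobless and actively searching, or on temporary layoff).
Labor force = 201.82 + 9.73 = 211.55 million.
Unemployment rate = 9.73 / 211.55 = 4.60%.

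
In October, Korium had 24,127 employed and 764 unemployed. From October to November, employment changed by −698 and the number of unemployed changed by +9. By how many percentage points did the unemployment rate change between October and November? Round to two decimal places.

The unemployment rate changed by +0.12 percentage points.

October: labor force = 24,127 + 764 = 24,891; u = 764/24,891 = 3.07%.
November: labor force = 23,429 + 773 = 24,202; u = 773/24,202 = 3.19%.
Change = 3.19% − 3.07% = +0.12 pp.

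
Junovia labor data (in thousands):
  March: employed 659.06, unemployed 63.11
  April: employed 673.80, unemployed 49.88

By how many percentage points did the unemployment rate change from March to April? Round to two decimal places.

The unemployment rate changed by −1.85 percentage points.

March: labor force = 659.06 + 63.11 = 722.17; u = 63.11/722.17 = 8.74%.
April: labor force = 673.80 + 49.88 = 723.68; u = 49.88/723.68 = 6.89%.
Change = 6.89% − 8.74% = −1.85 pp.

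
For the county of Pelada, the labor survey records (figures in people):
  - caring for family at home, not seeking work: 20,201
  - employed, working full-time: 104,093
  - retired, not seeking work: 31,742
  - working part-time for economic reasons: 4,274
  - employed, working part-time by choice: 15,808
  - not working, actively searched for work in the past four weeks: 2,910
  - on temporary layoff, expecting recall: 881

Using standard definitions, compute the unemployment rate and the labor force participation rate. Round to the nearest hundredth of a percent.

Unemployment rate ≈ 2.96%; labor force participation rate ≈ 71.13%.

Employed = 104,093 + 4,274 + 15,808 = 124,175 (anyone who worked, including part-time for economic reasons, counts as employed).
Unemployed = 2,910 + 881 = 3,791 (jobless and actively searching, or on temporary layoff).
Labor force = 124,175 + 3,791 = 127,966.
Not in labor force = 20,201 + 31,742 = 51,943 (those not working and not actively searching are outside the labor force).
Civilian working-age population = 127,966 + 51,943 = 179,909.
Unemployment rate = 3,791 / 127,966 = 2.96%.
Labor force participation rate = 127,966 / 179,909 = 71.13%.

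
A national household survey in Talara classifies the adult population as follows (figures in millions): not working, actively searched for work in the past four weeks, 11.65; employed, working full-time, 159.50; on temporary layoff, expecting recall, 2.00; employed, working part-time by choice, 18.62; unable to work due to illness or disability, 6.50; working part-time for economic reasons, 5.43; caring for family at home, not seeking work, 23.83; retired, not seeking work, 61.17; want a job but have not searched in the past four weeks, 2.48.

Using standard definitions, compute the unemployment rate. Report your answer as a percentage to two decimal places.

Employed = 159.50 + 18.62 + 5.43 = 183.55 million (anyone who worked, including part-time for economic reasons, counts as employed).
Unemployed = 11.65 + 2.00 = 13.65 million (jobless and actively searching, or on temporary layoff).
Labor force = 183.55 + 13.65 = 197.20 million.
Unemployment rate = 13.65 / 197.20 = 6.92%.

Unemployment rate ≈ 6.92%.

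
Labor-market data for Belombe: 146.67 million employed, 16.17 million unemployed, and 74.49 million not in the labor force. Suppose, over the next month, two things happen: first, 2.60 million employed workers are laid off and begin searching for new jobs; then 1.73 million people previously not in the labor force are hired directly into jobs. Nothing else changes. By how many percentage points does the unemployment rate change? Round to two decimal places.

The unemployment rate changes by +1.48 percentage points.

Initially, labor force = 146.67 + 16.17 = 162.84 million, so u = 16.17/162.84 = 9.93%.
After the first change, employed falls and unemployed rises by 2.60; labor force unchanged → E = 144.07, U = 18.77, labor force = 162.84 million.
After the second change, employed and labor force both rise by 1.73; unemployed unchanged → E = 145.80, U = 18.77, labor force = 164.57 million.
New unemployment rate = 18.77 / 164.57 = 11.41%.
Change = 11.41% − 9.93% = +1.48 percentage points.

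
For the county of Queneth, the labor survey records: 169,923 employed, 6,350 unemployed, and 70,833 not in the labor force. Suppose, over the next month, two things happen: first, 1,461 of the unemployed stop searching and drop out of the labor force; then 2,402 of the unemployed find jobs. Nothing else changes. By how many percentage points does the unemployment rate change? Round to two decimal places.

The unemployment rate changes by −2.18 percentage points.

Initially, labor force = 169,923 + 6,350 = 176,273, so u = 6,350/176,273 = 3.60%.
After the first change, unemployed and labor force both fall by 1,461 → E = 169,923, U = 4,889, labor force = 174,812.
After the second change, unemployed falls and employed rises by 2,402; labor force unchanged → E = 172,325, U = 2,487, labor force = 174,812.
New unemployment rate = 2,487 / 174,812 = 1.42%.
Change = 1.42% − 3.60% = −2.18 percentage points.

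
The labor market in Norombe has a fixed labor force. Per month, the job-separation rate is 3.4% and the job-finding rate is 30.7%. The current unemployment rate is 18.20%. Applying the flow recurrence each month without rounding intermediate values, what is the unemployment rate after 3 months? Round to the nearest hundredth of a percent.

Unemployment rate after three months ≈ 12.33%.

With a fixed labor force, u_{t+1} = u_t + s·(1−u_t) − f·u_t = u_t·(1−s−f) + s.
Here 1−s−f = 0.659 and s = 0.034.
u_1 = 0.182000 × 0.659 + 0.034 = 0.153938.
u_2 = 0.153938 × 0.659 + 0.034 = 0.135445.
u_3 = 0.135445 × 0.659 + 0.034 = 0.123258.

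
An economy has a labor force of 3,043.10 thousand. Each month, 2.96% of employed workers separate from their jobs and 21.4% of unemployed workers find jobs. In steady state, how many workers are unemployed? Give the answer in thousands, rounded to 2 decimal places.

Steady-state unemployment rate u* = s/(s+f) = 2.96/(2.96+21.4) = 0.121511.
Unemployed = u* × labor force = 0.121511 × 3,043.10 ≈ 369.77 thousand.

About 369.77 thousand are unemployed in steady state.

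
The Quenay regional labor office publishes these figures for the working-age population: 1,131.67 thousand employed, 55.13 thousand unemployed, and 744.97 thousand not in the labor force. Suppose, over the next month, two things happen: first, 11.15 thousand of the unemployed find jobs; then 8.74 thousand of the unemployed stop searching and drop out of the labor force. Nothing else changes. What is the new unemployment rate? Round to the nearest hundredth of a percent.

New unemployment rate ≈ 2.99%.

Initially, labor force = 1,131.67 + 55.13 = 1,186.80 thousand, so u = 55.13/1,186.80 = 4.65%.
After the first change, unemployed falls and employed rises by 11.15; labor force unchanged → E = 1,142.82, U = 43.98, labor force = 1,186.80 thousand.
After the second change, unemployed and labor force both fall by 8.74 → E = 1,142.82, U = 35.24, labor force = 1,178.06 thousand.
New unemployment rate = 35.24 / 1,178.06 = 2.99%.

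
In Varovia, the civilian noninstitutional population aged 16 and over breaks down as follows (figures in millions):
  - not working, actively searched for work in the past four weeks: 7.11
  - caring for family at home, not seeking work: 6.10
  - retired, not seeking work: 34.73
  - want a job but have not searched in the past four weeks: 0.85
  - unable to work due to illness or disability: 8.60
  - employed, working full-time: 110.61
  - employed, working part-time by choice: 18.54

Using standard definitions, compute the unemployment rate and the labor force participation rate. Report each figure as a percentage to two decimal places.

Employed = 110.61 + 18.54 = 129.15 million.
Unemployed = 7.11 million.
Labor force = 129.15 + 7.11 = 136.26 million.
Not in labor force = 6.10 + 34.73 + 0.85 + 8.60 = 50.28 million (those not working and not actively searching are outside the labor force — including those who want a job but have given up searching).
Civilian working-age population = 136.26 + 50.28 = 186.54 million.
Unemployment rate = 7.11 / 136.26 = 5.22%.
Labor force participation rate = 136.26 / 186.54 = 73.05%.

Unemployment rate ≈ 5.22%; labor force participation rate ≈ 73.05%.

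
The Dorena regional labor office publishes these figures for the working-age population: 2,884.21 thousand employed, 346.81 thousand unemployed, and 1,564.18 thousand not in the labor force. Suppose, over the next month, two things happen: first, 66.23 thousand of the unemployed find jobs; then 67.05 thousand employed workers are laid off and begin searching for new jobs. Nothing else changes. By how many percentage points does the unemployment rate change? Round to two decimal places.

Initially, labor force = 2,884.21 + 346.81 = 3,231.02 thousand, so u = 346.81/3,231.02 = 10.73%.
After the first change, unemployed falls and employed rises by 66.23; labor force unchanged → E = 2,950.44, U = 280.58, labor force = 3,231.02 thousand.
After the second change, employed falls and unemployed rises by 67.05; labor force unchanged → E = 2,883.39, U = 347.63, labor force = 3,231.02 thousand.
New unemployment rate = 347.63 / 3,231.02 = 10.76%.
Change = 10.76% − 10.73% = +0.03 percentage points.

The unemployment rate changes by +0.03 percentage points.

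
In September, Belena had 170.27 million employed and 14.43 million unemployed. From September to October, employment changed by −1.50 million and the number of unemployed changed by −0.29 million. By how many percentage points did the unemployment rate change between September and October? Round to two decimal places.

The unemployment rate changed by −0.08 percentage points.

September: labor force = 170.27 + 14.43 = 184.70; u = 14.43/184.70 = 7.81%.
October: labor force = 168.77 + 14.14 = 182.91; u = 14.14/182.91 = 7.73%.
Change = 7.73% − 7.81% = −0.08 pp.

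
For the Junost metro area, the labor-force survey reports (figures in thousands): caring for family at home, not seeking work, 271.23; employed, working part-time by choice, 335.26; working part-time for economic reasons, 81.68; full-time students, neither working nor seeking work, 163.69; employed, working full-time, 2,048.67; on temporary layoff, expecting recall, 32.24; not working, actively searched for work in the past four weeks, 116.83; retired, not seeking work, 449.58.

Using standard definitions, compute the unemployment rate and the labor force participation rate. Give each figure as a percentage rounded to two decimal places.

Employed = 335.26 + 81.68 + 2,048.67 = 2,465.61 thousand (anyone who worked, including part-time for economic reasons, counts as employed).
Unemployed = 32.24 + 116.83 = 149.07 thousand (jobless and actively searching, or on temporary layoff).
Labor force = 2,465.61 + 149.07 = 2,614.68 thousand.
Not in labor force = 271.23 + 163.69 + 449.58 = 884.50 thousand (those not working and not actively searching are outside the labor force).
Civilian working-age population = 2,614.68 + 884.50 = 3,499.18 thousand.
Unemployment rate = 149.07 / 2,614.68 = 5.70%.
Labor force participation rate = 2,614.68 / 3,499.18 = 74.72%.

Unemployment rate ≈ 5.70%; labor force participation rate ≈ 74.72%.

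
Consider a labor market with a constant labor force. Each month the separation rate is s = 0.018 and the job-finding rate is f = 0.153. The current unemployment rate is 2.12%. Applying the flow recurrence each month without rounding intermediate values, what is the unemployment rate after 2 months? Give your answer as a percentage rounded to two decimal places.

With a fixed labor force, u_{t+1} = u_t + s·(1−u_t) − f·u_t = u_t·(1−s−f) + s.
Here 1−s−f = 0.829 and s = 0.018.
u_1 = 0.021200 × 0.829 + 0.018 = 0.035575.
u_2 = 0.035575 × 0.829 + 0.018 = 0.047492.

Unemployment rate after two months ≈ 4.75%.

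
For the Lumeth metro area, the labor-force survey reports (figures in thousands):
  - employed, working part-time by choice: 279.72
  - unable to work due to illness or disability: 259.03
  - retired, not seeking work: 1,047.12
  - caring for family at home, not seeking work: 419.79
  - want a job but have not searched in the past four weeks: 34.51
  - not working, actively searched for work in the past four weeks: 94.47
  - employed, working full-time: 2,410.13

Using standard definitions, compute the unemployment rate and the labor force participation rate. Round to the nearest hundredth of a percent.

Unemployment rate ≈ 3.39%; labor force participation rate ≈ 61.26%.

Employed = 279.72 + 2,410.13 = 2,689.85 thousand.
Unemployed = 94.47 thousand.
Labor force = 2,689.85 + 94.47 = 2,784.32 thousand.
Not in labor force = 259.03 + 1,047.12 + 419.79 + 34.51 = 1,760.45 thousand (those not working and not actively searching are outside the labor force — including those who want a job but have given up searching).
Civilian working-age population = 2,784.32 + 1,760.45 = 4,544.77 thousand.
Unemployment rate = 94.47 / 2,784.32 = 3.39%.
Labor force participation rate = 2,784.32 / 4,544.77 = 61.26%.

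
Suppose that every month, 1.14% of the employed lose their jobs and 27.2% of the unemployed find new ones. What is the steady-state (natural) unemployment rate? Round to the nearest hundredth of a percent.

At steady state the flows balance: s·E = f·U, so U/(E+U) = s/(s+f).
u* = 1.14 / (1.14 + 27.2) = 1.14 / 28.34 = 4.02%.

Steady-state unemployment rate ≈ 4.02%.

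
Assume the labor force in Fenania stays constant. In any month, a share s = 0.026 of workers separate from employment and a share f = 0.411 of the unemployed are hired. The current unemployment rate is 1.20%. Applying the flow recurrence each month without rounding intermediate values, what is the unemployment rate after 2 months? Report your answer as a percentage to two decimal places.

Unemployment rate after two months ≈ 4.44%.

With a fixed labor force, u_{t+1} = u_t + s·(1−u_t) − f·u_t = u_t·(1−s−f) + s.
Here 1−s−f = 0.563 and s = 0.026.
u_1 = 0.012000 × 0.563 + 0.026 = 0.032756.
u_2 = 0.032756 × 0.563 + 0.026 = 0.044442.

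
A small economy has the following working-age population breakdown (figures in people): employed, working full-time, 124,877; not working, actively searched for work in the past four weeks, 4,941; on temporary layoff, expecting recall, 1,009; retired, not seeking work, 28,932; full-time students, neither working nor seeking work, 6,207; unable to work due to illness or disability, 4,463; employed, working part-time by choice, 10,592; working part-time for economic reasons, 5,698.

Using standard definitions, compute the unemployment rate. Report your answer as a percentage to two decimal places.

Unemployment rate ≈ 4.04%.

Employed = 124,877 + 10,592 + 5,698 = 141,167 (anyone who worked, including part-time for economic reasons, counts as employed).
Unemployed = 4,941 + 1,009 = 5,950 (jobless and actively searching, or on temporary layoff).
Labor force = 141,167 + 5,950 = 147,117.
Unemployment rate = 5,950 / 147,117 = 4.04%.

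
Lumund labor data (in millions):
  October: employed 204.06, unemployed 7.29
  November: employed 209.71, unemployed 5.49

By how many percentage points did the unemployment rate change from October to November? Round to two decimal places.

October: labor force = 204.06 + 7.29 = 211.35; u = 7.29/211.35 = 3.45%.
November: labor force = 209.71 + 5.49 = 215.20; u = 5.49/215.20 = 2.55%.
Change = 2.55% − 3.45% = −0.90 pp.

The unemployment rate changed by −0.90 percentage points.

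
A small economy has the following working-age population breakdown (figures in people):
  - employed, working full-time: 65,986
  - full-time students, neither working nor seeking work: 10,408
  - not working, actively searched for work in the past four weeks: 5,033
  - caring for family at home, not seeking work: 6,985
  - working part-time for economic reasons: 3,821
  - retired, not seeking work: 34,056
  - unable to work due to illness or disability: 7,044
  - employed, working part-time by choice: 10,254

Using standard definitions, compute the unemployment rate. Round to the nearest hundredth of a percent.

Employed = 65,986 + 3,821 + 10,254 = 80,061 (anyone who worked, including part-time for economic reasons, counts as employed).
Unemployed = 5,033.
Labor force = 80,061 + 5,033 = 85,094.
Unemployment rate = 5,033 / 85,094 = 5.91%.

Unemployment rate ≈ 5.91%.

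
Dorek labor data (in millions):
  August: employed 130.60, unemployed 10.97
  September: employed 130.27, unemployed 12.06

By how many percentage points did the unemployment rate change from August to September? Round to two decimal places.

The unemployment rate changed by +0.72 percentage points.

August: labor force = 130.60 + 10.97 = 141.57; u = 10.97/141.57 = 7.75%.
September: labor force = 130.27 + 12.06 = 142.33; u = 12.06/142.33 = 8.47%.
Change = 8.47% − 7.75% = +0.72 pp.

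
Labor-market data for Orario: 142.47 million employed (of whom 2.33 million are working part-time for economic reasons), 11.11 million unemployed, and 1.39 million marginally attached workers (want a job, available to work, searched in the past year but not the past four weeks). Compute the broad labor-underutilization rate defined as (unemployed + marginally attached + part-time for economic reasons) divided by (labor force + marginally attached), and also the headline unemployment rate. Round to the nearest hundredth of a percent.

Labor force = 142.47 + 11.11 = 153.58 million.
Numerator = 11.11 + 1.39 + 2.33 = 14.83 million.
Denominator = 153.58 + 1.39 = 154.97 million.
Broad rate = 14.83 / 154.97 = 9.57%.
Headline unemployment rate = 11.11 / 153.58 = 7.23%.

Broad underutilization rate ≈ 9.57%; headline unemployment rate ≈ 7.23%.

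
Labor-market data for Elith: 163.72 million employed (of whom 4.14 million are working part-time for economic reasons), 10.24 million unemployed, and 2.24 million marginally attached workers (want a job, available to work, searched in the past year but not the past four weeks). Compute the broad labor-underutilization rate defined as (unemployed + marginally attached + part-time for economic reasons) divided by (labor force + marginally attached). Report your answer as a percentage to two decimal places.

Broad underutilization rate ≈ 9.43%.

Labor force = 163.72 + 10.24 = 173.96 million.
Numerator = 10.24 + 2.24 + 4.14 = 16.62 million.
Denominator = 173.96 + 2.24 = 176.20 million.
Broad rate = 16.62 / 176.20 = 9.43%.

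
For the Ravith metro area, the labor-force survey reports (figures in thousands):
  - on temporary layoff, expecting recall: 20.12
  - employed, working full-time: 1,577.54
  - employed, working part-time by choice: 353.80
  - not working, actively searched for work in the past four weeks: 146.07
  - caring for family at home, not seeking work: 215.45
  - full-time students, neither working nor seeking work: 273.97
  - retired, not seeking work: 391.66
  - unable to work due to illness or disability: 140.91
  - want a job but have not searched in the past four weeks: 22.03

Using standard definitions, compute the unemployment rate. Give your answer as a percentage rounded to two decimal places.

Unemployment rate ≈ 7.92%.

Employed = 1,577.54 + 353.80 = 1,931.34 thousand.
Unemployed = 20.12 + 146.07 = 166.19 thousand (jobless and actively searching, or on temporary layoff).
Labor force = 1,931.34 + 166.19 = 2,097.53 thousand.
Unemployment rate = 166.19 / 2,097.53 = 7.92%.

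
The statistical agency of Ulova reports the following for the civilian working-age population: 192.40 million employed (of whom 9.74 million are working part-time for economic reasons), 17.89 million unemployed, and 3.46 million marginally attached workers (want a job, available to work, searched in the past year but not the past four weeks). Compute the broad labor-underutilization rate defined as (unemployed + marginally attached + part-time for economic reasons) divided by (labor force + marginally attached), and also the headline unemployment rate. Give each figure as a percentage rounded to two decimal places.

Broad underutilization rate ≈ 14.55%; headline unemployment rate ≈ 8.51%.

Labor force = 192.40 + 17.89 = 210.29 million.
Numerator = 17.89 + 3.46 + 9.74 = 31.09 million.
Denominator = 210.29 + 3.46 = 213.75 million.
Broad rate = 31.09 / 213.75 = 14.55%.
Headline unemployment rate = 17.89 / 210.29 = 8.51%.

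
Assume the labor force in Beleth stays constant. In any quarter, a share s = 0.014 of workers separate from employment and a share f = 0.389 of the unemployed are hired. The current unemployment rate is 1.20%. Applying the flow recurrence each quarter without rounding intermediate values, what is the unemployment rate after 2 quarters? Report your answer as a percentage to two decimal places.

With a fixed labor force, u_{t+1} = u_t + s·(1−u_t) − f·u_t = u_t·(1−s−f) + s.
Here 1−s−f = 0.597 and s = 0.014.
u_1 = 0.012000 × 0.597 + 0.014 = 0.021164.
u_2 = 0.021164 × 0.597 + 0.014 = 0.026635.

Unemployment rate after two quarters ≈ 2.66%.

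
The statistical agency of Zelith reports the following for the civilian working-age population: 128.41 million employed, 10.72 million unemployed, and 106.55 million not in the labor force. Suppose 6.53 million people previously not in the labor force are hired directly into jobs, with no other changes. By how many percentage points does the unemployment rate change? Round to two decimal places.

The unemployment rate changes by −0.35 percentage points.

Initially, labor force = 128.41 + 10.72 = 139.13 million, so u = 10.72/139.13 = 7.71%.
After the change, employed and labor force both rise by 6.53; unemployed unchanged → E = 134.94, U = 10.72, labor force = 145.66 million.
New unemployment rate = 10.72 / 145.66 = 7.36%.
Change = 7.36% − 7.71% = −0.35 percentage points.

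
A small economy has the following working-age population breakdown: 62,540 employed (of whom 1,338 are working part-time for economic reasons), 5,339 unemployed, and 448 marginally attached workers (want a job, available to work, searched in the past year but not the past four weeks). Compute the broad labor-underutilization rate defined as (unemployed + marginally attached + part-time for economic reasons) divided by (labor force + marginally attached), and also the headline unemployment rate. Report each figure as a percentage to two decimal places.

Broad underutilization rate ≈ 10.43%; headline unemployment rate ≈ 7.87%.

Labor force = 62,540 + 5,339 = 67,879.
Numerator = 5,339 + 448 + 1,338 = 7,125.
Denominator = 67,879 + 448 = 68,327.
Broad rate = 7,125 / 68,327 = 10.43%.
Headline unemployment rate = 5,339 / 67,879 = 7.87%.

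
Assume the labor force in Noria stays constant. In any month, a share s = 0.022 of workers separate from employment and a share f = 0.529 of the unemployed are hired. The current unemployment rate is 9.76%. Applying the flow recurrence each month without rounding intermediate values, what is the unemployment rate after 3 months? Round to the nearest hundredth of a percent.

With a fixed labor force, u_{t+1} = u_t + s·(1−u_t) − f·u_t = u_t·(1−s−f) + s.
Here 1−s−f = 0.449 and s = 0.022.
u_1 = 0.097600 × 0.449 + 0.022 = 0.065822.
u_2 = 0.065822 × 0.449 + 0.022 = 0.051554.
u_3 = 0.051554 × 0.449 + 0.022 = 0.045148.

Unemployment rate after three months ≈ 4.51%.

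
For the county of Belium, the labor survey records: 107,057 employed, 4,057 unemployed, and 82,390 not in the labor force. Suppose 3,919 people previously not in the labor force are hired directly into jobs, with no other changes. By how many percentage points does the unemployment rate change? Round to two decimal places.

The unemployment rate changes by −0.12 percentage points.

Initially, labor force = 107,057 + 4,057 = 111,114, so u = 4,057/111,114 = 3.65%.
After the change, employed and labor force both rise by 3,919; unemployed unchanged → E = 110,976, U = 4,057, labor force = 115,033.
New unemployment rate = 4,057 / 115,033 = 3.53%.
Change = 3.53% − 3.65% = −0.12 percentage points.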